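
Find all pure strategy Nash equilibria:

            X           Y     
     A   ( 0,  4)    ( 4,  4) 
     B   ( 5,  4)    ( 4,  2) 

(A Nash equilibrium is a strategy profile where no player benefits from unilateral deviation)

Nash equilibrium: (A, Y), (B, X)

Work:
Best responses:
  P1 vs X: payoffs [0, 5] → best response B (payoff 5)
  P1 vs Y: payoffs [4, 4] → best response A/B (payoff 4)
  P2 vs A: payoffs [4, 4] → best response X/Y (payoff 4)
  P2 vs B: payoffs [4, 2] → best response X (payoff 4)
Mutual best responses: (A,Y), (B,X) → Nash equilibria.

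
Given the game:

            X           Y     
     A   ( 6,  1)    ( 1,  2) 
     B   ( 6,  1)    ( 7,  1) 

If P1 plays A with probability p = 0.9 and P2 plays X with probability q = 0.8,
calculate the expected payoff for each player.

E[P1] = 5.12, E[P2] = 1.18

Work:
E[P1] = p·q·π₁(A,X) + p·(1-q)·π₁(A,Y) + (1-p)·q·π₁(B,X) + (1-p)·(1-q)·π₁(B,Y)
= 0.9·0.8·6 + 0.9·0.2·1 + 0.1·0.8·6 + 0.1·0.2·7
= 5.12

E[P2] = 1.18 (similar calculation)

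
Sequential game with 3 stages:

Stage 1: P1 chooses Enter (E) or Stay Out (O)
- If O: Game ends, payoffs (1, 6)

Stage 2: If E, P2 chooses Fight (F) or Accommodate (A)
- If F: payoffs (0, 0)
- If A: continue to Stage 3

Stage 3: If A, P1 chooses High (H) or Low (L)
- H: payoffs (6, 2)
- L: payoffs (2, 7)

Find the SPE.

SPE: (E, A, H); Outcome (6, 2)

Work:
Stage 3: P1 chooses H (6 vs 2)
Stage 2: P2: F->0, A->2 (anticipating H). Choose A
Stage 1: P1: O->1, E->6 (anticipating A, H). Choose E
SPE path: E -> A -> H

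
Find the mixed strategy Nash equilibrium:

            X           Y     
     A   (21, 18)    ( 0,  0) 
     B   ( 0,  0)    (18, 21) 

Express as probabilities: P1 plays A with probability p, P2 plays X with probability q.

p = 0.5385, q = 0.4615

Work:
Find probabilities that make opponent indifferent:
P2 chooses q to make P1 indifferent between A and B
P1 chooses p to make P2 indifferent between X and Y
Mixed NE: P1 plays (A: 0.5385, B: 0.4615), P2 plays (X: 0.4615, Y: 0.5385)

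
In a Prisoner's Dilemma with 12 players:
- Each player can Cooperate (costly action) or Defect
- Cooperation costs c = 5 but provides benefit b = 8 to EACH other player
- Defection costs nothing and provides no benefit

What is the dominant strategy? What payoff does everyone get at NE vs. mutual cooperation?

Dominant: Defect; NE payoff = 0; Coop payoff = 83

Work:
Defect dominates (saves cost c = 5, benefit to others is external)
NE: All defect → everyone gets 0
If all cooperate: each receives (11)×8 - 5 = 83
Social dilemma: 83 > 0 but NE gives 0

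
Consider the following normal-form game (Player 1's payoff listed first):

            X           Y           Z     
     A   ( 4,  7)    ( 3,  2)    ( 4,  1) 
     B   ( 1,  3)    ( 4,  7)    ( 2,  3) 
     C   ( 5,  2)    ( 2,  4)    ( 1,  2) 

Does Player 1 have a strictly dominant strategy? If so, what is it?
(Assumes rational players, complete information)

No strictly dominant strategy exists for Player 1

Work:
A strategy strictly dominates another if it gives a strictly higher payoff against every opponent action. Compare each pair of P1's strategies column-by-column:
  A vs B: [4 vs 1, 3 vs 4, 4 vs 2] → A does not strictly dominate B (column Y: 3 ≤ 4)
  A vs C: [4 vs 5, 3 vs 2, 4 vs 1] → A does not strictly dominate C (column X: 4 ≤ 5)
  B vs A: [1 vs 4, 4 vs 3, 2 vs 4] → B does not strictly dominate A (column X: 1 ≤ 4)
  B vs C: [1 vs 5, 4 vs 2, 2 vs 1] → B does not strictly dominate C (column X: 1 ≤ 5)
  C vs A: [5 vs 4, 2 vs 3, 1 vs 4] → C does not strictly dominate A (column Y: 2 ≤ 3)
  C vs B: [5 vs 1, 2 vs 4, 1 vs 2] → C does not strictly dominate B (column Y: 2 ≤ 4)
No single strategy strictly dominates all others → no strictly dominant strategy.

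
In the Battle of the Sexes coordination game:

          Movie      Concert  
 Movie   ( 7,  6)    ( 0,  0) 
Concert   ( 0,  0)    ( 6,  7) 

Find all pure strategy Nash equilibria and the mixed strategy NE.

Pure NE: (Movie, Movie) and (Concert, Concert); Mixed NE: p = 0.5385, q = 0.4615

Work:
Check pure NE:
(Movie, Movie): (7, 6) - no unilateral deviation beneficial
(Concert, Concert): (6, 7) - no unilateral deviation beneficial
Mixed NE: P1 plays Movie with p = 0.5385, P2 plays Movie with q = 0.4615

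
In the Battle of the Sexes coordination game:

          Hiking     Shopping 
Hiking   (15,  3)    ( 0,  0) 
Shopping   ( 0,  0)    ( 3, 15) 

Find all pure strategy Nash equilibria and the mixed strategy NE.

Pure NE: (Hiking, Hiking) and (Shopping, Shopping); Mixed NE: p = 0.8333, q = 0.1667

Work:
Check pure NE:
(Hiking, Hiking): (15, 3) - no unilateral deviation beneficial
(Shopping, Shopping): (3, 15) - no unilateral deviation beneficial
Mixed NE: P1 plays Hiking with p = 0.8333, P2 plays Hiking with q = 0.1667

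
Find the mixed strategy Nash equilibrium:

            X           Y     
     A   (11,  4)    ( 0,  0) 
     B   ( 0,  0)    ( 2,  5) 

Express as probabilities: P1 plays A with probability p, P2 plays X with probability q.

p = 0.5556, q = 0.1538

Work:
Find probabilities that make opponent indifferent:
P2 chooses q to make P1 indifferent between A and B
P1 chooses p to make P2 indifferent between X and Y
Mixed NE: P1 plays (A: 0.5556, B: 0.4444), P2 plays (X: 0.1538, Y: 0.8462)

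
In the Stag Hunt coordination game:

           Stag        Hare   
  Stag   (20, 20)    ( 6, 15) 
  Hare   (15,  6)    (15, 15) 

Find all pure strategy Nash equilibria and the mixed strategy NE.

Pure NE: (Stag, Stag) and (Hare, Hare); Mixed NE: p = 0.6429, q = 0.6429

Work:
Check pure NE:
(Stag, Stag): (20, 20) - no unilateral deviation beneficial
(Hare, Hare): (15, 15) - no unilateral deviation beneficial
Mixed NE: P1 plays Stag with p = 0.6429, P2 plays Stag with q = 0.6429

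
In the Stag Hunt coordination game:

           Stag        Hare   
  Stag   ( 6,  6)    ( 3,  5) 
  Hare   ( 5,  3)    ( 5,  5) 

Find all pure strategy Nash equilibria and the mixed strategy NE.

Pure NE: (Stag, Stag) and (Hare, Hare); Mixed NE: p = 0.6667, q = 0.6667

Work:
Check pure NE:
(Stag, Stag): (6, 6) - no unilateral deviation beneficial
(Hare, Hare): (5, 5) - no unilateral deviation beneficial
Mixed NE: P1 plays Stag with p = 0.6667, P2 plays Stag with q = 0.6667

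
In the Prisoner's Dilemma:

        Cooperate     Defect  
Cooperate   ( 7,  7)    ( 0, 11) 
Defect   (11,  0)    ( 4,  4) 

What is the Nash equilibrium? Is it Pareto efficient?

(Defect, Defect) is NE; not Pareto efficient

Work:
Defect dominates Cooperate for both players:
If P2 cooperates: Defect (11) > Cooperate (7)
If P2 defects: Defect (4) > Cooperate (0)
NE: (Defect, Defect) with payoff (4, 4)
But (Cooperate, Cooperate) = (7, 7) Pareto dominates (4, 4)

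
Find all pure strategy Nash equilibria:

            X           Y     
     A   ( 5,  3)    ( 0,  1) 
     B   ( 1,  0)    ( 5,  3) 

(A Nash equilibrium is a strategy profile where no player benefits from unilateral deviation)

Nash equilibrium: (A, X), (B, Y)

Work:
Best responses:
  P1 vs X: payoffs [5, 1] → best response A (payoff 5)
  P1 vs Y: payoffs [0, 5] → best response B (payoff 5)
  P2 vs A: payoffs [3, 1] → best response X (payoff 3)
  P2 vs B: payoffs [0, 3] → best response Y (payoff 3)
Mutual best responses: (A,X), (B,Y) → Nash equilibria.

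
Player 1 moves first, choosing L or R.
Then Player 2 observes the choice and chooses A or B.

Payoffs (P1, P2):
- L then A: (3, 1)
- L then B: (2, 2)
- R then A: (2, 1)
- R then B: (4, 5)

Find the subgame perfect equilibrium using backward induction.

P1 plays R, P2 plays B after L and B after R; Payoff (4, 5)

Work:
Backward induction:
After L: P2 chooses B → P1 gets 2
After R: P2 chooses B → P1 gets 4
P1 chooses R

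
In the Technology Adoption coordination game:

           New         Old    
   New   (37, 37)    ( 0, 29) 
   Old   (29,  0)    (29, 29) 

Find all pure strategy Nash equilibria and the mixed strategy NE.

Pure NE: (New, New) and (Old, Old); Mixed NE: p = 0.7838, q = 0.7838

Work:
Check pure NE:
(New, New): (37, 37) - no unilateral deviation beneficial
(Old, Old): (29, 29) - no unilateral deviation beneficial
Mixed NE: P1 plays New with p = 0.7838, P2 plays New with q = 0.7838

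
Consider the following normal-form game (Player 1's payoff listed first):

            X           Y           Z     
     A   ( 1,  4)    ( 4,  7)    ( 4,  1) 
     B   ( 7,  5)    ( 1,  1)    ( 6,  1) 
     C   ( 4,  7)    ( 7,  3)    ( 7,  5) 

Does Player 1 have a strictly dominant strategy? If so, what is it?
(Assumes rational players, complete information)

No strictly dominant strategy exists for Player 1

Work:
A strategy strictly dominates another if it gives a strictly higher payoff against every opponent action. Compare each pair of P1's strategies column-by-column:
  A vs B: [1 vs 7, 4 vs 1, 4 vs 6] → A does not strictly dominate B (column X: 1 ≤ 7)
  A vs C: [1 vs 4, 4 vs 7, 4 vs 7] → A does not strictly dominate C (column X: 1 ≤ 4)
  B vs A: [7 vs 1, 1 vs 4, 6 vs 4] → B does not strictly dominate A (column Y: 1 ≤ 4)
  B vs C: [7 vs 4, 1 vs 7, 6 vs 7] → B does not strictly dominate C (column Y: 1 ≤ 7)
  C vs A: [4 vs 1, 7 vs 4, 7 vs 4] → C strictly dominates A
  C vs B: [4 vs 7, 7 vs 1, 7 vs 6] → C does not strictly dominate B (column X: 4 ≤ 7)
No single strategy strictly dominates all others → no strictly dominant strategy.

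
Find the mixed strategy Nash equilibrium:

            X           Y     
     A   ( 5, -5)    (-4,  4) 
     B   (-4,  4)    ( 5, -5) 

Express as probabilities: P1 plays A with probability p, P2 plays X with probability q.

p = 0.5, q = 0.5

Work:
Find probabilities that make opponent indifferent:
P2 chooses q to make P1 indifferent between A and B
P1 chooses p to make P2 indifferent between X and Y
Mixed NE: P1 plays (A: 0.5, B: 0.5), P2 plays (X: 0.5, Y: 0.5)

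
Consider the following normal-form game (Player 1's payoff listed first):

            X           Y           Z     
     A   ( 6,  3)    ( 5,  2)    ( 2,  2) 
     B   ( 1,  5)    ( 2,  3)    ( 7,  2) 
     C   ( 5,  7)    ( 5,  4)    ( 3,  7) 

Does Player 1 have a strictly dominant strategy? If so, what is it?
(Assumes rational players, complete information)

No strictly dominant strategy exists for Player 1

Work:
A strategy strictly dominates another if it gives a strictly higher payoff against every opponent action. Compare each pair of P1's strategies column-by-column:
  A vs B: [6 vs 1, 5 vs 2, 2 vs 7] → A does not strictly dominate B (column Z: 2 ≤ 7)
  A vs C: [6 vs 5, 5 vs 5, 2 vs 3] → A does not strictly dominate C (column Y: 5 ≤ 5)
  B vs A: [1 vs 6, 2 vs 5, 7 vs 2] → B does not strictly dominate A (column X: 1 ≤ 6)
  B vs C: [1 vs 5, 2 vs 5, 7 vs 3] → B does not strictly dominate C (column X: 1 ≤ 5)
  C vs A: [5 vs 6, 5 vs 5, 3 vs 2] → C does not strictly dominate A (column X: 5 ≤ 6)
  C vs B: [5 vs 1, 5 vs 2, 3 vs 7] → C does not strictly dominate B (column Z: 3 ≤ 7)
No single strategy strictly dominates all others → no strictly dominant strategy.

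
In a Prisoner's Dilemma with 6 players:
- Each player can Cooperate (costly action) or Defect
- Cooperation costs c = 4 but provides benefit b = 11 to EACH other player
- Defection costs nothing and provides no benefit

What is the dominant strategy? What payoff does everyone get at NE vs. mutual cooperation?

Dominant: Defect; NE payoff = 0; Coop payoff = 51

Work:
Defect dominates (saves cost c = 4, benefit to others is external)
NE: All defect → everyone gets 0
If all cooperate: each receives (5)×11 - 4 = 51
Social dilemma: 51 > 0 but NE gives 0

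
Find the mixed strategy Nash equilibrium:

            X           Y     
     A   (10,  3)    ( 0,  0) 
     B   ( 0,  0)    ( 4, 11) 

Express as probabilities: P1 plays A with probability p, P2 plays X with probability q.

p = 0.7857, q = 0.2857

Work:
Find probabilities that make opponent indifferent:
P2 chooses q to make P1 indifferent between A and B
P1 chooses p to make P2 indifferent between X and Y
Mixed NE: P1 plays (A: 0.7857, B: 0.2143), P2 plays (X: 0.2857, Y: 0.7143)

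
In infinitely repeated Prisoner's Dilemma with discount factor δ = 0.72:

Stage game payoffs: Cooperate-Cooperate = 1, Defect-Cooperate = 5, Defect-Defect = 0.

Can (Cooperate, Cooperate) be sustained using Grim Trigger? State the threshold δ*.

δ* = 0.8; since δ = 0.72 < 0.8, cooperation cannot be sustained

Work:
For Grim Trigger:
Cooperate forever: 1/(1-δ)
Defect then punished: 5 + 0·δ/(1-δ)
Need: 1/(1-δ) ≥ 5 + 0·δ/(1-δ)
Solving: δ ≥ (T-R)/(T-P) = (5-1)/(5-0) = 0.8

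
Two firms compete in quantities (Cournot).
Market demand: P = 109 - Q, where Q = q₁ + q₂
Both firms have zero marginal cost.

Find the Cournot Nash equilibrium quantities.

q₁* = q₂* = 36.33; P* = 36.33

Work:
Profit: π_i = P·q_i = (a - q_i - q_j)·q_i
FOC: ∂π_i/∂q_i = a - 2q_i - q_j = 0
Reaction function: q_i = (109 - q_j)/2
Symmetry: q* = 109/3 = 36.33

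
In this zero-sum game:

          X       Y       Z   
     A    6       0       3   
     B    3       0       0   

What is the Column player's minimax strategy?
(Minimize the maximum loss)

Column should play Y, value = 0

Work:
Column player minimizes Row's maximum payoff:
Column X: max payoff to Row = 6
Column Y: max payoff to Row = 0
Column Z: max payoff to Row = 3
Minimum is 0, achieved by column Y.
Minimax strategy: Y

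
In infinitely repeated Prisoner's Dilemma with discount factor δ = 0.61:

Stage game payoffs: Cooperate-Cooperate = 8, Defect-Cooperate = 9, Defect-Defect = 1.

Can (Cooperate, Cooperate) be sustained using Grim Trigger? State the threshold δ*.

δ* = 0.125; since δ = 0.61 ≥ 0.125, cooperation can be sustained

Work:
For Grim Trigger:
Cooperate forever: 8/(1-δ)
Defect then punished: 9 + 1·δ/(1-δ)
Need: 8/(1-δ) ≥ 9 + 1·δ/(1-δ)
Solving: δ ≥ (T-R)/(T-P) = (9-8)/(9-1) = 0.125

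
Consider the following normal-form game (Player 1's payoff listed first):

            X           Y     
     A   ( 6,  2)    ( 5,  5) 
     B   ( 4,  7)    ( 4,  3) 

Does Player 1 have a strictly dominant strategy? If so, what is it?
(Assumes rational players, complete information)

Yes, Player 1's strictly dominant strategy is A

Work:
A strategy strictly dominates another if it gives a strictly higher payoff against every opponent action. Compare each pair of P1's strategies column-by-column:
  A vs B: [6 vs 4, 5 vs 4] → A strictly dominates B
  B vs A: [4 vs 6, 4 vs 5] → B does not strictly dominate A (column X: 4 ≤ 6)
A strictly dominates every other strategy → strictly dominant.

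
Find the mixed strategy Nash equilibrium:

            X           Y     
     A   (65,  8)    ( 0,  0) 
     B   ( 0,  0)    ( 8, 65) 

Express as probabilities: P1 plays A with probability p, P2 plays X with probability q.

p = 0.8904, q = 0.1096

Work:
Find probabilities that make opponent indifferent:
P2 chooses q to make P1 indifferent between A and B
P1 chooses p to make P2 indifferent between X and Y
Mixed NE: P1 plays (A: 0.8904, B: 0.1096), P2 plays (X: 0.1096, Y: 0.8904)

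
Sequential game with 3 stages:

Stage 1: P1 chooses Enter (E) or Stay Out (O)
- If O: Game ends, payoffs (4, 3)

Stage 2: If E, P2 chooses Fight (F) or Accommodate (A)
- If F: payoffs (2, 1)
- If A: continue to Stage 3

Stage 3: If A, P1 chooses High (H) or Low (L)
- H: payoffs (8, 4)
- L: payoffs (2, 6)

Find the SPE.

SPE: (E, A, H); Outcome (8, 4)

Work:
Stage 3: P1 chooses H (8 vs 2)
Stage 2: P2: F->1, A->4 (anticipating H). Choose A
Stage 1: P1: O->4, E->8 (anticipating A, H). Choose E
SPE path: E -> A -> H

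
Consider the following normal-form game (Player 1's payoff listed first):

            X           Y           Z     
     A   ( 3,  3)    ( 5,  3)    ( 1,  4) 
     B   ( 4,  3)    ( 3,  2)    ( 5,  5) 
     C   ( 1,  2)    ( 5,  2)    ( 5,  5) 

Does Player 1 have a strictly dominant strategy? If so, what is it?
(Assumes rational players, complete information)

No strictly dominant strategy exists for Player 1

Work:
A strategy strictly dominates another if it gives a strictly higher payoff against every opponent action. Compare each pair of P1's strategies column-by-column:
  A vs B: [3 vs 4, 5 vs 3, 1 vs 5] → A does not strictly dominate B (column X: 3 ≤ 4)
  A vs C: [3 vs 1, 5 vs 5, 1 vs 5] → A does not strictly dominate C (column Y: 5 ≤ 5)
  B vs A: [4 vs 3, 3 vs 5, 5 vs 1] → B does not strictly dominate A (column Y: 3 ≤ 5)
  B vs C: [4 vs 1, 3 vs 5, 5 vs 5] → B does not strictly dominate C (column Y: 3 ≤ 5)
  C vs A: [1 vs 3, 5 vs 5, 5 vs 1] → C does not strictly dominate A (column X: 1 ≤ 3)
  C vs B: [1 vs 4, 5 vs 3, 5 vs 5] → C does not strictly dominate B (column X: 1 ≤ 4)
No single strategy strictly dominates all others → no strictly dominant strategy.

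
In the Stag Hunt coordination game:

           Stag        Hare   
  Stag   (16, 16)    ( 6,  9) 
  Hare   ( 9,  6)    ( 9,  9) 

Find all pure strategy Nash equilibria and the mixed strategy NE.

Pure NE: (Stag, Stag) and (Hare, Hare); Mixed NE: p = 0.3, q = 0.3

Work:
Check pure NE:
(Stag, Stag): (16, 16) - no unilateral deviation beneficial
(Hare, Hare): (9, 9) - no unilateral deviation beneficial
Mixed NE: P1 plays Stag with p = 0.3, P2 plays Stag with q = 0.3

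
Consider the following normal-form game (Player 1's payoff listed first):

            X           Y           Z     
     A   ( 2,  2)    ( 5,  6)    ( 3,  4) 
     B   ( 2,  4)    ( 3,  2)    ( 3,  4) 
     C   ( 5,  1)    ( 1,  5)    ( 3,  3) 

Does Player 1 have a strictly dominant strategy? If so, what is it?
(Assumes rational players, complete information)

No strictly dominant strategy exists for Player 1

Work:
A strategy strictly dominates another if it gives a strictly higher payoff against every opponent action. Compare each pair of P1's strategies column-by-column:
  A vs B: [2 vs 2, 5 vs 3, 3 vs 3] → A does not strictly dominate B (column X: 2 ≤ 2)
  A vs C: [2 vs 5, 5 vs 1, 3 vs 3] → A does not strictly dominate C (column X: 2 ≤ 5)
  B vs A: [2 vs 2, 3 vs 5, 3 vs 3] → B does not strictly dominate A (column X: 2 ≤ 2)
  B vs C: [2 vs 5, 3 vs 1, 3 vs 3] → B does not strictly dominate C (column X: 2 ≤ 5)
  C vs A: [5 vs 2, 1 vs 5, 3 vs 3] → C does not strictly dominate A (column Y: 1 ≤ 5)
  C vs B: [5 vs 2, 1 vs 3, 3 vs 3] → C does not strictly dominate B (column Y: 1 ≤ 3)
No single strategy strictly dominates all others → no strictly dominant strategy.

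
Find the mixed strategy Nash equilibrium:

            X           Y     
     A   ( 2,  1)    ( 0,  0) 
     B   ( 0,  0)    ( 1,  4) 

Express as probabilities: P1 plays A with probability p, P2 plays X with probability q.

p = 0.8, q = 0.3333

Work:
Find probabilities that make opponent indifferent:
P2 chooses q to make P1 indifferent between A and B
P1 chooses p to make P2 indifferent between X and Y
Mixed NE: P1 plays (A: 0.8, B: 0.2), P2 plays (X: 0.3333, Y: 0.6667)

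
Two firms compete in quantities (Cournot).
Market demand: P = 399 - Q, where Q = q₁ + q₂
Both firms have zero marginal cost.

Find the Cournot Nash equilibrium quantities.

q₁* = q₂* = 133.0; P* = 133.0

Work:
Profit: π_i = P·q_i = (a - q_i - q_j)·q_i
FOC: ∂π_i/∂q_i = a - 2q_i - q_j = 0
Reaction function: q_i = (399 - q_j)/2
Symmetry: q* = 399/3 = 133.0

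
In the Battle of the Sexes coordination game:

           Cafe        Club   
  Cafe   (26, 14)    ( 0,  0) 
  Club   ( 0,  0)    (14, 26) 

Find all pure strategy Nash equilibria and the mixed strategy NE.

Pure NE: (Cafe, Cafe) and (Club, Club); Mixed NE: p = 0.65, q = 0.35

Work:
Check pure NE:
(Cafe, Cafe): (26, 14) - no unilateral deviation beneficial
(Club, Club): (14, 26) - no unilateral deviation beneficial
Mixed NE: P1 plays Cafe with p = 0.65, P2 plays Cafe with q = 0.35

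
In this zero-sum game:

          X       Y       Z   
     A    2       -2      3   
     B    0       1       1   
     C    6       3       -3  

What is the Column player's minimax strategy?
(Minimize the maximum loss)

Column should play Y or Z (all achieve the minimum), value = 3

Work:
Column player minimizes Row's maximum payoff:
Column X: max payoff to Row = 6
Column Y: max payoff to Row = 3
Column Z: max payoff to Row = 3
Minimum is 3, achieved by columns Y, Z (tied).
Each of Y or Z is a minimax strategy.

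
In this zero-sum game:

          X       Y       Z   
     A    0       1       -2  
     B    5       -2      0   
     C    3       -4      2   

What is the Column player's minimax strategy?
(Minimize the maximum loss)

Column should play Y, value = 1

Work:
Column player minimizes Row's maximum payoff:
Column X: max payoff to Row = 5
Column Y: max payoff to Row = 1
Column Z: max payoff to Row = 2
Minimum is 1, achieved by column Y.
Minimax strategy: Y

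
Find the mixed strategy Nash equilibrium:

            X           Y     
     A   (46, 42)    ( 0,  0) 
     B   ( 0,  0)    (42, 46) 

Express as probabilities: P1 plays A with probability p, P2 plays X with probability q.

p = 0.5227, q = 0.4773

Work:
Find probabilities that make opponent indifferent:
P2 chooses q to make P1 indifferent between A and B
P1 chooses p to make P2 indifferent between X and Y
Mixed NE: P1 plays (A: 0.5227, B: 0.4773), P2 plays (X: 0.4773, Y: 0.5227)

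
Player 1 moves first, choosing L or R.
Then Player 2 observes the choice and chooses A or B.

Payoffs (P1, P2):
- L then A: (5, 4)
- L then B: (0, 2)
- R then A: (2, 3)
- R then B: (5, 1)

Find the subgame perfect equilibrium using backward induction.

P1 plays L, P2 plays A after L and A after R; Payoff (5, 4)

Work:
Backward induction:
After L: P2 chooses A → P1 gets 5
After R: P2 chooses A → P1 gets 2
P1 chooses L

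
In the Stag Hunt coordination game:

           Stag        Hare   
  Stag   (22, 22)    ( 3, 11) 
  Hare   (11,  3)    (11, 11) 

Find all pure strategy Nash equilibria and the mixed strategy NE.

Pure NE: (Stag, Stag) and (Hare, Hare); Mixed NE: p = 0.4211, q = 0.4211

Work:
Check pure NE:
(Stag, Stag): (22, 22) - no unilateral deviation beneficial
(Hare, Hare): (11, 11) - no unilateral deviation beneficial
Mixed NE: P1 plays Stag with p = 0.4211, P2 plays Stag with q = 0.4211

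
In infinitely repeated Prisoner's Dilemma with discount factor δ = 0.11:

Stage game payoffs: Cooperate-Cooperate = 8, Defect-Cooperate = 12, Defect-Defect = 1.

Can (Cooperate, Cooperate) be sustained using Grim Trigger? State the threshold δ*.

δ* = 0.3636; since δ = 0.11 < 0.3636, cooperation cannot be sustained

Work:
For Grim Trigger:
Cooperate forever: 8/(1-δ)
Defect then punished: 12 + 1·δ/(1-δ)
Need: 8/(1-δ) ≥ 12 + 1·δ/(1-δ)
Solving: δ ≥ (T-R)/(T-P) = (12-8)/(12-1) = 0.3636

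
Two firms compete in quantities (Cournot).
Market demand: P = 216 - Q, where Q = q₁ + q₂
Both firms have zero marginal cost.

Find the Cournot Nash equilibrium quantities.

q₁* = q₂* = 72.0; P* = 72.0

Work:
Profit: π_i = P·q_i = (a - q_i - q_j)·q_i
FOC: ∂π_i/∂q_i = a - 2q_i - q_j = 0
Reaction function: q_i = (216 - q_j)/2
Symmetry: q* = 216/3 = 72.0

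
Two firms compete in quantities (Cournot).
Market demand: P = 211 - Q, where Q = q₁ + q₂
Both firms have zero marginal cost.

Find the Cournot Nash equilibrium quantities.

q₁* = q₂* = 70.33; P* = 70.33

Work:
Profit: π_i = P·q_i = (a - q_i - q_j)·q_i
FOC: ∂π_i/∂q_i = a - 2q_i - q_j = 0
Reaction function: q_i = (211 - q_j)/2
Symmetry: q* = 211/3 = 70.33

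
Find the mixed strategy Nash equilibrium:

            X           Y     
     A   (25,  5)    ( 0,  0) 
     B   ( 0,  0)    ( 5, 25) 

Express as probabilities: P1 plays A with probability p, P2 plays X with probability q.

p = 0.8333, q = 0.1667

Work:
Find probabilities that make opponent indifferent:
P2 chooses q to make P1 indifferent between A and B
P1 chooses p to make P2 indifferent between X and Y
Mixed NE: P1 plays (A: 0.8333, B: 0.1667), P2 plays (X: 0.1667, Y: 0.8333)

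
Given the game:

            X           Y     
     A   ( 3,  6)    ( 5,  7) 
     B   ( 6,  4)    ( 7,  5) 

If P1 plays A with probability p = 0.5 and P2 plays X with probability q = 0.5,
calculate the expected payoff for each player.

E[P1] = 5.25, E[P2] = 5.5

Work:
E[P1] = p·q·π₁(A,X) + p·(1-q)·π₁(A,Y) + (1-p)·q·π₁(B,X) + (1-p)·(1-q)·π₁(B,Y)
= 0.5·0.5·3 + 0.5·0.5·5 + 0.5·0.5·6 + 0.5·0.5·7
= 5.25

E[P2] = 5.5 (similar calculation)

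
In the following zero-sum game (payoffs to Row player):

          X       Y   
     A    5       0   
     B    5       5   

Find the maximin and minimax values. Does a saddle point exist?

Maximin = 5, Minimax = 5, Saddle: True

Work:
Row minimums: [0, 5] → maximin = 5
Column maximums: [5, 5] → minimax = 5
Saddle point exists! Game value = 5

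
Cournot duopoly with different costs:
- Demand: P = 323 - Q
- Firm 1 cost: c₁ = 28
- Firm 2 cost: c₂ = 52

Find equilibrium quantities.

q₁* = 106.33, q₂* = 82.33

Work:
Reaction: q₁ = (323 - 28 - q₂)/2
Reaction: q₂ = (323 - 52 - q₁)/2
Solve simultaneously:
q₁* = (323 - 2×28 + 52)/3 = 106.33
q₂* = (323 - 2×52 + 28)/3 = 82.33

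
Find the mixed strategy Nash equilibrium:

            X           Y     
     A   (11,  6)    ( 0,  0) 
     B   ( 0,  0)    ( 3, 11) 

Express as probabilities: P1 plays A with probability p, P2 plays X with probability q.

p = 0.6471, q = 0.2143

Work:
Find probabilities that make opponent indifferent:
P2 chooses q to make P1 indifferent between A and B
P1 chooses p to make P2 indifferent between X and Y
Mixed NE: P1 plays (A: 0.6471, B: 0.3529), P2 plays (X: 0.2143, Y: 0.7857)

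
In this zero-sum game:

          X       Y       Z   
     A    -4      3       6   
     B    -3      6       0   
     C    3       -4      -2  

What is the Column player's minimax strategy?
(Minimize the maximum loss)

Column should play X, value = 3

Work:
Column player minimizes Row's maximum payoff:
Column X: max payoff to Row = 3
Column Y: max payoff to Row = 6
Column Z: max payoff to Row = 6
Minimum is 3, achieved by column X.
Minimax strategy: X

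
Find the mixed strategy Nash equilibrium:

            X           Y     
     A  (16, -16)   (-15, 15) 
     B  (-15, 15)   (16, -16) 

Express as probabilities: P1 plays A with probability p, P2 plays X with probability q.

p = 0.5, q = 0.5

Work:
Find probabilities that make opponent indifferent:
P2 chooses q to make P1 indifferent between A and B
P1 chooses p to make P2 indifferent between X and Y
Mixed NE: P1 plays (A: 0.5, B: 0.5), P2 plays (X: 0.5, Y: 0.5)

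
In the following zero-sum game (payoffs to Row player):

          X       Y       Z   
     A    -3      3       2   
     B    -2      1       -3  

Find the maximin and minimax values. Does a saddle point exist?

Maximin = -3, Minimax = -2, Saddle: False

Work:
Row minimums: [-3, -3] → maximin = -3
Column maximums: [-2, 3, 2] → minimax = -2
No saddle point (maximin ≠ minimax). Mixed strategy needed.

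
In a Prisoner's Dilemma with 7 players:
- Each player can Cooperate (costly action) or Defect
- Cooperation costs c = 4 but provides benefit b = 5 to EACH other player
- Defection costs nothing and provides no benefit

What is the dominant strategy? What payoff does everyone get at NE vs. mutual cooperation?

Dominant: Defect; NE payoff = 0; Coop payoff = 26

Work:
Defect dominates (saves cost c = 4, benefit to others is external)
NE: All defect → everyone gets 0
If all cooperate: each receives (6)×5 - 4 = 26
Social dilemma: 26 > 0 but NE gives 0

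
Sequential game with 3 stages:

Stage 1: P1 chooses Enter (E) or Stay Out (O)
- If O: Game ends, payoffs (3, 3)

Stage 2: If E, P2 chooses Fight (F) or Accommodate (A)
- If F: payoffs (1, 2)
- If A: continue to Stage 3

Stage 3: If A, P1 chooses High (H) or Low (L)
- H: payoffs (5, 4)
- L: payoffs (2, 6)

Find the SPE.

SPE: (E, A, H); Outcome (5, 4)

Work:
Stage 3: P1 chooses H (5 vs 2)
Stage 2: P2: F->2, A->4 (anticipating H). Choose A
Stage 1: P1: O->3, E->5 (anticipating A, H). Choose E
SPE path: E -> A -> H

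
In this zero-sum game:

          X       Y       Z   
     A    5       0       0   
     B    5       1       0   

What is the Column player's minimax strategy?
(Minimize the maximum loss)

Column should play Z, value = 0

Work:
Column player minimizes Row's maximum payoff:
Column X: max payoff to Row = 5
Column Y: max payoff to Row = 1
Column Z: max payoff to Row = 0
Minimum is 0, achieved by column Z.
Minimax strategy: Z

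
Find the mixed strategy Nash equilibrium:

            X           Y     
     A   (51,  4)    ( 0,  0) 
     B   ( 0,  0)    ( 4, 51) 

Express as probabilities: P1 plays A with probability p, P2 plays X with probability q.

p = 0.9273, q = 0.0727

Work:
Find probabilities that make opponent indifferent:
P2 chooses q to make P1 indifferent between A and B
P1 chooses p to make P2 indifferent between X and Y
Mixed NE: P1 plays (A: 0.9273, B: 0.0727), P2 plays (X: 0.0727, Y: 0.9273)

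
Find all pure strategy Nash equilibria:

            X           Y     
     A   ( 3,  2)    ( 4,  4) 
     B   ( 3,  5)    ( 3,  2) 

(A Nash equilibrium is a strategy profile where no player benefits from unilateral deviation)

Nash equilibrium: (A, Y), (B, X)

Work:
Best responses:
  P1 vs X: payoffs [3, 3] → best response A/B (payoff 3)
  P1 vs Y: payoffs [4, 3] → best response A (payoff 4)
  P2 vs A: payoffs [2, 4] → best response Y (payoff 4)
  P2 vs B: payoffs [5, 2] → best response X (payoff 5)
Mutual best responses: (A,Y), (B,X) → Nash equilibria.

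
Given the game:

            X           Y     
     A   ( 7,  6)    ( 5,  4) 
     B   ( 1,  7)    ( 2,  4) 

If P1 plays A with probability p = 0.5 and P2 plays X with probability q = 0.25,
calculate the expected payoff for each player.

E[P1] = 3.625, E[P2] = 4.625

Work:
E[P1] = p·q·π₁(A,X) + p·(1-q)·π₁(A,Y) + (1-p)·q·π₁(B,X) + (1-p)·(1-q)·π₁(B,Y)
= 0.5·0.25·7 + 0.5·0.75·5 + 0.5·0.25·1 + 0.5·0.75·2
= 3.625

E[P2] = 4.625 (similar calculation)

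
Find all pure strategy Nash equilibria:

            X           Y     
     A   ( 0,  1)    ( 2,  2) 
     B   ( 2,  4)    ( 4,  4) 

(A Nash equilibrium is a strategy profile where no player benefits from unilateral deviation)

Nash equilibrium: (B, X), (B, Y)

Work:
Best responses:
  P1 vs X: payoffs [0, 2] → best response B (payoff 2)
  P1 vs Y: payoffs [2, 4] → best response B (payoff 4)
  P2 vs A: payoffs [1, 2] → best response Y (payoff 2)
  P2 vs B: payoffs [4, 4] → best response X/Y (payoff 4)
Mutual best responses: (B,X), (B,Y) → Nash equilibria.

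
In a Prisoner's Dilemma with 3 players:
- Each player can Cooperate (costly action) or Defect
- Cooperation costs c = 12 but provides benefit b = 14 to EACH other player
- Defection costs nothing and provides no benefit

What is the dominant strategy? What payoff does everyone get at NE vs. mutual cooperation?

Dominant: Defect; NE payoff = 0; Coop payoff = 16

Work:
Defect dominates (saves cost c = 12, benefit to others is external)
NE: All defect → everyone gets 0
If all cooperate: each receives (2)×14 - 12 = 16
Social dilemma: 16 > 0 but NE gives 0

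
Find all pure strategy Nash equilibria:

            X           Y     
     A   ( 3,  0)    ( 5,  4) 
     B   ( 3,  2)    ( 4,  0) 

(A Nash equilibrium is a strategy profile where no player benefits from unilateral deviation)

Nash equilibrium: (A, Y), (B, X)

Work:
Best responses:
  P1 vs X: payoffs [3, 3] → best response A/B (payoff 3)
  P1 vs Y: payoffs [5, 4] → best response A (payoff 5)
  P2 vs A: payoffs [0, 4] → best response Y (payoff 4)
  P2 vs B: payoffs [2, 0] → best response X (payoff 2)
Mutual best responses: (A,Y), (B,X) → Nash equilibria.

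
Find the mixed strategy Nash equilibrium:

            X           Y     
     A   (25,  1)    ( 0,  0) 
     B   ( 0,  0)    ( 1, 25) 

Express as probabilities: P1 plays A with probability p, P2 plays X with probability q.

p = 0.9615, q = 0.0385

Work:
Find probabilities that make opponent indifferent:
P2 chooses q to make P1 indifferent between A and B
P1 chooses p to make P2 indifferent between X and Y
Mixed NE: P1 plays (A: 0.9615, B: 0.0385), P2 plays (X: 0.0385, Y: 0.9615)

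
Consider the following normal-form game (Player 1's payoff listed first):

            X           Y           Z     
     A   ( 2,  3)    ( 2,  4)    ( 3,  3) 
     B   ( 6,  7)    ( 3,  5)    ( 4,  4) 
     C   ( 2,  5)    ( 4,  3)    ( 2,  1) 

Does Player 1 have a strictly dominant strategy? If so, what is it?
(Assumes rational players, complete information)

No strictly dominant strategy exists for Player 1

Work:
A strategy strictly dominates another if it gives a strictly higher payoff against every opponent action. Compare each pair of P1's strategies column-by-column:
  A vs B: [2 vs 6, 2 vs 3, 3 vs 4] → A does not strictly dominate B (column X: 2 ≤ 6)
  A vs C: [2 vs 2, 2 vs 4, 3 vs 2] → A does not strictly dominate C (column X: 2 ≤ 2)
  B vs A: [6 vs 2, 3 vs 2, 4 vs 3] → B strictly dominates A
  B vs C: [6 vs 2, 3 vs 4, 4 vs 2] → B does not strictly dominate C (column Y: 3 ≤ 4)
  C vs A: [2 vs 2, 4 vs 2, 2 vs 3] → C does not strictly dominate A (column X: 2 ≤ 2)
  C vs B: [2 vs 6, 4 vs 3, 2 vs 4] → C does not strictly dominate B (column X: 2 ≤ 6)
No single strategy strictly dominates all others → no strictly dominant strategy.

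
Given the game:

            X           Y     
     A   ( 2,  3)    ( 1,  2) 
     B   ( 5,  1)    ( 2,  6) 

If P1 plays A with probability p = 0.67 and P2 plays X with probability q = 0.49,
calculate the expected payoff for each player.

E[P1] = 2.1434, E[P2] = 2.8398

Work:
E[P1] = p·q·π₁(A,X) + p·(1-q)·π₁(A,Y) + (1-p)·q·π₁(B,X) + (1-p)·(1-q)·π₁(B,Y)
= 0.67·0.49·2 + 0.67·0.51·1 + 0.33·0.49·5 + 0.33·0.51·2
= 2.1434

E[P2] = 2.8398 (similar calculation)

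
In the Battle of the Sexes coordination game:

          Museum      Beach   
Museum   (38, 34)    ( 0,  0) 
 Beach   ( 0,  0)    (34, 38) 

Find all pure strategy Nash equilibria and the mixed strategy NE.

Pure NE: (Museum, Museum) and (Beach, Beach); Mixed NE: p = 0.5278, q = 0.4722

Work:
Check pure NE:
(Museum, Museum): (38, 34) - no unilateral deviation beneficial
(Beach, Beach): (34, 38) - no unilateral deviation beneficial
Mixed NE: P1 plays Museum with p = 0.5278, P2 plays Museum with q = 0.4722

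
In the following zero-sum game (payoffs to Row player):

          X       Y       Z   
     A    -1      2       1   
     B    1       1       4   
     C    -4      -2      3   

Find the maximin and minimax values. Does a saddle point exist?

Maximin = 1, Minimax = 1, Saddle: True

Work:
Row minimums: [-1, 1, -4] → maximin = 1
Column maximums: [1, 2, 4] → minimax = 1
Saddle point exists! Game value = 1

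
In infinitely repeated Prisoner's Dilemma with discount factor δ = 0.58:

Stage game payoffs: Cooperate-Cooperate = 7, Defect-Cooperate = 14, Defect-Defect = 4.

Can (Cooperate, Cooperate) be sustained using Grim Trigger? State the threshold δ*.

δ* = 0.7; since δ = 0.58 < 0.7, cooperation cannot be sustained

Work:
For Grim Trigger:
Cooperate forever: 7/(1-δ)
Defect then punished: 14 + 4·δ/(1-δ)
Need: 7/(1-δ) ≥ 14 + 4·δ/(1-δ)
Solving: δ ≥ (T-R)/(T-P) = (14-7)/(14-4) = 0.7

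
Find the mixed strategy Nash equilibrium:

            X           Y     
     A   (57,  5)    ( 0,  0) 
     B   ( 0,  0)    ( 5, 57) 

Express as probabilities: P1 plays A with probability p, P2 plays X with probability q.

p = 0.9194, q = 0.0806

Work:
Find probabilities that make opponent indifferent:
P2 chooses q to make P1 indifferent between A and B
P1 chooses p to make P2 indifferent between X and Y
Mixed NE: P1 plays (A: 0.9194, B: 0.0806), P2 plays (X: 0.0806, Y: 0.9194)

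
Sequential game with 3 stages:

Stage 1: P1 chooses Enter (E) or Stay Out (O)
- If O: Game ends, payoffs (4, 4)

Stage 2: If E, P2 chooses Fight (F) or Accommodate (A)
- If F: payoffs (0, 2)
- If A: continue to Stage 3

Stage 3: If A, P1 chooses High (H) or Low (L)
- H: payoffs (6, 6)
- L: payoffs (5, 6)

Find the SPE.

SPE: (E, A, H); Outcome (6, 6)

Work:
Stage 3: P1 chooses H (6 vs 5)
Stage 2: P2: F->2, A->6 (anticipating H). Choose A
Stage 1: P1: O->4, E->6 (anticipating A, H). Choose E
SPE path: E -> A -> H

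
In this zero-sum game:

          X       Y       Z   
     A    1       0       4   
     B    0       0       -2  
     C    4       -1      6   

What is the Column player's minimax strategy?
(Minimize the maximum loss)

Column should play Y, value = 0

Work:
Column player minimizes Row's maximum payoff:
Column X: max payoff to Row = 4
Column Y: max payoff to Row = 0
Column Z: max payoff to Row = 6
Minimum is 0, achieved by column Y.
Minimax strategy: Y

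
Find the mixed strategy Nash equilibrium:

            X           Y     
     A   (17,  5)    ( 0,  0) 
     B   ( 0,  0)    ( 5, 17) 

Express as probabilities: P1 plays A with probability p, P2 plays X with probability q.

p = 0.7727, q = 0.2273

Work:
Find probabilities that make opponent indifferent:
P2 chooses q to make P1 indifferent between A and B
P1 chooses p to make P2 indifferent between X and Y
Mixed NE: P1 plays (A: 0.7727, B: 0.2273), P2 plays (X: 0.2273, Y: 0.7727)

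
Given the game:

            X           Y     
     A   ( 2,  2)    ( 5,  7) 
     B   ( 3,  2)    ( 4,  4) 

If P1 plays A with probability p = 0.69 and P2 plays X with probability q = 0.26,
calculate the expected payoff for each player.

E[P1] = 4.0712, E[P2] = 5.0118

Work:
E[P1] = p·q·π₁(A,X) + p·(1-q)·π₁(A,Y) + (1-p)·q·π₁(B,X) + (1-p)·(1-q)·π₁(B,Y)
= 0.69·0.26·2 + 0.69·0.74·5 + 0.31·0.26·3 + 0.31·0.74·4
= 4.0712

E[P2] = 5.0118 (similar calculation)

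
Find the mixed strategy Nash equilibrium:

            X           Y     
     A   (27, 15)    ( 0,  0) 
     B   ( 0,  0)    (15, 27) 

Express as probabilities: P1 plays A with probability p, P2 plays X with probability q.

p = 0.6429, q = 0.3571

Work:
Find probabilities that make opponent indifferent:
P2 chooses q to make P1 indifferent between A and B
P1 chooses p to make P2 indifferent between X and Y
Mixed NE: P1 plays (A: 0.6429, B: 0.3571), P2 plays (X: 0.3571, Y: 0.6429)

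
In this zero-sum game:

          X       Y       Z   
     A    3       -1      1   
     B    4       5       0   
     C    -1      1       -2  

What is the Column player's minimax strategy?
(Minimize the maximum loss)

Column should play Z, value = 1

Work:
Column player minimizes Row's maximum payoff:
Column X: max payoff to Row = 4
Column Y: max payoff to Row = 5
Column Z: max payoff to Row = 1
Minimum is 1, achieved by column Z.
Minimax strategy: Z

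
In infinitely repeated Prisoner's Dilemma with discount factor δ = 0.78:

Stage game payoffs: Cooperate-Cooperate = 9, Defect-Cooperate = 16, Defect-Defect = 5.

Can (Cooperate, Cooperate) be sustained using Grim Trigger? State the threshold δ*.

δ* = 0.6364; since δ = 0.78 ≥ 0.6364, cooperation can be sustained

Work:
For Grim Trigger:
Cooperate forever: 9/(1-δ)
Defect then punished: 16 + 5·δ/(1-δ)
Need: 9/(1-δ) ≥ 16 + 5·δ/(1-δ)
Solving: δ ≥ (T-R)/(T-P) = (16-9)/(16-5) = 0.6364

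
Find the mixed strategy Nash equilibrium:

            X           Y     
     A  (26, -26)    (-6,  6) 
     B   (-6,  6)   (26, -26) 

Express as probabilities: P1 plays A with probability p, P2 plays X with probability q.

p = 0.5, q = 0.5

Work:
Find probabilities that make opponent indifferent:
P2 chooses q to make P1 indifferent between A and B
P1 chooses p to make P2 indifferent between X and Y
Mixed NE: P1 plays (A: 0.5, B: 0.5), P2 plays (X: 0.5, Y: 0.5)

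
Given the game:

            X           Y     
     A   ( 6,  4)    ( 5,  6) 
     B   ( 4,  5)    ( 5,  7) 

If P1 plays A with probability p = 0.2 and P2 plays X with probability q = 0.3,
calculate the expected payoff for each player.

E[P1] = 4.82, E[P2] = 6.2

Work:
E[P1] = p·q·π₁(A,X) + p·(1-q)·π₁(A,Y) + (1-p)·q·π₁(B,X) + (1-p)·(1-q)·π₁(B,Y)
= 0.2·0.3·6 + 0.2·0.7·5 + 0.8·0.3·4 + 0.8·0.7·5
= 4.82

E[P2] = 6.2 (similar calculation)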